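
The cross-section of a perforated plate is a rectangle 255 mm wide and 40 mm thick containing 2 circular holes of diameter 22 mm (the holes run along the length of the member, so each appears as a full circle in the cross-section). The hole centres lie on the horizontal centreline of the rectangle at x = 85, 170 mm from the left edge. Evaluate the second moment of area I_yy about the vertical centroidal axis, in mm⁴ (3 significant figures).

Decompose the section into non-overlapping parts with the origin at the bottom-left of its bounding rectangle.
Plate: 255 × 40, A = 10 200 mm², x = 127.5 mm, Ī = 55 271 250 mm⁴.
Hole 1 (subtracted): ⌀22, A = 380.13 mm², x = 85 mm, Ī = 11 499 mm⁴.
Hole 2 (subtracted): ⌀22, A = 380.13 mm², x = 170 mm, Ī = 11 499 mm⁴.
By symmetry the centroid is at mid-width, x̄ = 127.5 mm.
Transfer each piece to the vertical centroidal axis using Ī + A·d² with d = x − 127.5:
  plate: d = 0 mm → contributes +55 271 250 mm⁴
  hole 1: d = -42.5 mm → contributes −698 114 mm⁴
  hole 2: d = 42.5 mm → contributes −698 114 mm⁴
Total I = 53 875 023 mm⁴.

I_yy ≈ 5.39 × 10⁷ mm⁴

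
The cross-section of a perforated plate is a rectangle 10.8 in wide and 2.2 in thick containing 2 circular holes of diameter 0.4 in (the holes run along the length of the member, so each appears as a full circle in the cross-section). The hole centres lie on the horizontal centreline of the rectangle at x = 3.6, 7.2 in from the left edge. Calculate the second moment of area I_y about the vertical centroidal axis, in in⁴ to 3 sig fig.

I_y ≈ 230 in⁴

Decompose the section into non-overlapping parts with the origin at the bottom-left of its bounding rectangle.
Plate: 10.8 × 2.2, A = 23.76 in², x = 5.4 in, Ī = 230.95 in⁴.
Hole 1 (subtracted): ⌀0.4, A = 0.12566 in², x = 3.6 in, Ī = 0.0012566 in⁴.
Hole 2 (subtracted): ⌀0.4, A = 0.12566 in², x = 7.2 in, Ī = 0.0012566 in⁴.
By symmetry the centroid is at mid-width, x̄ = 5.4 in.
Transfer each piece to the vertical centroidal axis using Ī + A·d² with d = x − 5.4:
  plate: d = 0 in → contributes +230.95 in⁴
  hole 1: d = -1.8 in → contributes −0.40841 in⁴
  hole 2: d = 1.8 in → contributes −0.40841 in⁴
Total I = 230.13 in⁴.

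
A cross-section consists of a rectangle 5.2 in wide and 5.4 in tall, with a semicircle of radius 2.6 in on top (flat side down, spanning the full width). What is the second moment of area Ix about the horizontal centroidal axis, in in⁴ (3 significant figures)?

Decompose the section into non-overlapping parts with the origin at the bottom-left of its bounding rectangle.
Rectangular body: 5.2 × 5.4, A = 28.08 in², y = 2.7 in, Ī = 68.234 in⁴.
Semicircular cap: semicircle r = 2.6, A = 10.619 in², y = 6.5035 in, Ī = 5.0156 in⁴.
Centroid: ȳ = ΣA·y / ΣA = 3.7436 in.
Transfer each piece to the horizontal centroidal axis using Ī + A·d² with d = y − 3.7436:
  rectangular body: d = -1.0436 in → contributes +98.819 in⁴
  semicircular cap: d = 2.7598 in → contributes +85.894 in⁴
Total I = 184.71 in⁴.

Ix ≈ 185 in⁴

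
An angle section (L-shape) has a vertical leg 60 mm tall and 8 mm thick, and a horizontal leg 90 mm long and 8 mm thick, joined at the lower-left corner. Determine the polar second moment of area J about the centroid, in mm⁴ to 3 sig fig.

Treat the section as a set of non-overlapping primitives; coordinates are from the bounding-box lower-left.
Vertical leg: 8 × 60, A = 480 mm², y = 30 mm, Ī = 144 000 mm⁴.
Horizontal leg (remainder): 82 × 8, A = 656 mm², y = 4 mm, Ī = 3498.7 mm⁴.
Centroid: ȳ = ΣA·y / ΣA = 14.986 mm.
Transfer each piece to the centroidal x-axis using Ī + A·d² with d = y − 14.986:
  vertical leg: d = 15.014 mm → contributes +252 203 mm⁴
  horizontal leg (remainder): d = -10.986 mm → contributes +82 672 mm⁴
Total I = 334 874 mm⁴.
For the y-axis: x̄ = 29.986 mm.
Repeating about the centroidal y-axis gives I_y = 931 434 mm⁴.
Polar second moment: J = I_x + I_y = 1 266 309 mm⁴.

J ≈ 1.27 × 10⁶ mm⁴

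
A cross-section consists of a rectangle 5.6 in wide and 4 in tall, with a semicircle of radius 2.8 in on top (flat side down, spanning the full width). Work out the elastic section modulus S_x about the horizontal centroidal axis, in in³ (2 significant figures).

S_x ≈ 32 in³

Treat the section as a set of non-overlapping primitives; coordinates are from the bounding-box lower-left.
Rectangular body: 5.6 × 4, A = 22.4 in², y = 2 in, Ī = 29.87 in⁴.
Semicircular cap: semicircle r = 2.8, A = 12.32 in², y = 5.188 in, Ī = 6.746 in⁴.
Centroid: ȳ = ΣA·y / ΣA = 3.131 in.
Transfer each piece to the horizontal centroidal axis using Ī + A·d² with d = y − 3.131:
  rectangular body: d = -1.131 in → contributes +58.52 in⁴
  semicircular cap: d = 2.057 in → contributes +58.87 in⁴
Total I = 117.4 in⁴.
Extreme fibre distance c = 3.669 in; S = I/c = 32 in³.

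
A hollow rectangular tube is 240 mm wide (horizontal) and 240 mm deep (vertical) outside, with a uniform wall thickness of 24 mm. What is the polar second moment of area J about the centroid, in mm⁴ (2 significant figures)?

J ≈ 3.3 × 10⁸ mm⁴

Split into non-overlapping primitives; take the origin at the lower-left of the bounding box.
Outer rectangle: 240 × 240, A = 57 600 mm², y = 120 mm, Ī = 276 480 000 mm⁴.
Inner void (subtracted): 192 × 192, A = 36 864 mm², y = 120 mm, Ī = 113 246 208 mm⁴.
By symmetry the centroid is at mid-height, ȳ = 120 mm.
All pieces are centred on the centroidal x-axis, so I = ΣĪ (holes subtracted) = 163 233 792 mm⁴.
Repeating about the centroidal y-axis gives I_y = 163 233 792 mm⁴.
Polar second moment: J = I_x + I_y = 326 467 584 mm⁴.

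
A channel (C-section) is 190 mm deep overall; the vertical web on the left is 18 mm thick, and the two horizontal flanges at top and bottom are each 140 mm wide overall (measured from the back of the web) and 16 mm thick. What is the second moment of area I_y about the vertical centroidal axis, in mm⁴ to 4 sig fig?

I_y ≈ 1.387 × 10⁷ mm⁴

Decompose the section into non-overlapping parts with the origin at the bottom-left of its bounding rectangle.
Web: 18 × 190, A = 3 420 mm², x = 9 mm, Ī = 92 340 mm⁴.
Top flange (beyond web): 122 × 16, A = 1 952 mm², x = 79 mm, Ī = 2 421 131 mm⁴.
Bottom flange (beyond web): 122 × 16, A = 1 952 mm², x = 79 mm, Ī = 2 421 131 mm⁴.
Centroid: x̄ = ΣA·x / ΣA = 46.3129 mm.
Transfer each piece to the vertical centroidal axis using Ī + A·d² with d = x − 46.3129:
  web: d = -37.3129 mm → contributes +4 853 855 mm⁴
  top flange (beyond web): d = 32.6871 mm → contributes +4 506 733 mm⁴
  bottom flange (beyond web): d = 32.6871 mm → contributes +4 506 733 mm⁴
Total I = 13 867 320 mm⁴.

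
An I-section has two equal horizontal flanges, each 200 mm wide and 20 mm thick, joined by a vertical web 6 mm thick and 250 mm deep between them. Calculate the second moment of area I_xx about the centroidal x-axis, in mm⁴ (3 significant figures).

Decompose the section into non-overlapping parts with the origin at the bottom-left of its bounding rectangle.
Bottom flange: 200 × 20, A = 4 000 mm², y = 10 mm, Ī = 133 333 mm⁴.
Web: 6 × 250, A = 1 500 mm², y = 145 mm, Ī = 7 812 500 mm⁴.
Top flange: 200 × 20, A = 4 000 mm², y = 280 mm, Ī = 133 333 mm⁴.
By symmetry the centroid is at mid-height, ȳ = 145 mm.
Transfer each piece to the centroidal x-axis using Ī + A·d² with d = y − 145:
  bottom flange: d = -135 mm → contributes +73 033 333 mm⁴
  web: d = 0 mm → contributes +7 812 500 mm⁴
  top flange: d = 135 mm → contributes +73 033 333 mm⁴
Total I = 153 879 167 mm⁴.

I_xx ≈ 1.54 × 10⁸ mm⁴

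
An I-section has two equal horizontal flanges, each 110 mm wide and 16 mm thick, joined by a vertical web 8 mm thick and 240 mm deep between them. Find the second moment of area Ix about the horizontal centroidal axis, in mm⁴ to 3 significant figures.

Split into non-overlapping primitives; take the origin at the lower-left of the bounding box.
Bottom flange: 110 × 16, A = 1 760 mm², y = 8 mm, Ī = 37 547 mm⁴.
Web: 8 × 240, A = 1 920 mm², y = 136 mm, Ī = 9 216 000 mm⁴.
Top flange: 110 × 16, A = 1 760 mm², y = 264 mm, Ī = 37 547 mm⁴.
By symmetry the centroid is at mid-height, ȳ = 136 mm.
Transfer each piece to the horizontal centroidal axis using Ī + A·d² with d = y − 136:
  bottom flange: d = -128 mm → contributes +28 873 387 mm⁴
  web: d = 0 mm → contributes +9 216 000 mm⁴
  top flange: d = 128 mm → contributes +28 873 387 mm⁴
Total I = 66 962 773 mm⁴.

Ix ≈ 6.70 × 10⁷ mm⁴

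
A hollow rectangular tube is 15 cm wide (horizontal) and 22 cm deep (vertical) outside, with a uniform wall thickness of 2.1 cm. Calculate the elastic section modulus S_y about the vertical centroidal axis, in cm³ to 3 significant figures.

Treat the section as a set of non-overlapping primitives; coordinates are from the bounding-box lower-left.
Outer rectangle: 15 × 22, A = 330 cm², x = 7.5 cm, Ī = 6187.5 cm⁴.
Inner void (subtracted): 10.8 × 17.8, A = 192.24 cm², x = 7.5 cm, Ī = 1868.6 cm⁴.
By symmetry the centroid is at mid-width, x̄ = 7.5 cm.
All pieces are centred on the vertical centroidal axis, so I = ΣĪ (holes subtracted) = 4318.9 cm⁴.
Extreme fibre distance c = 7.5 cm; S = I/c = 575.86 cm³.

S_y ≈ 576 cm³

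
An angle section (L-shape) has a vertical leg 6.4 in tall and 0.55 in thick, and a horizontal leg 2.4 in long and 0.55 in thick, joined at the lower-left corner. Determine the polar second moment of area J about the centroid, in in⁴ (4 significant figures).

J ≈ 20.31 in⁴

Treat the section as a set of non-overlapping primitives; coordinates are from the bounding-box lower-left.
Vertical leg: 0.55 × 6.4, A = 3.52 in², y = 3.2 in, Ī = 12.0149 in⁴.
Horizontal leg (remainder): 1.85 × 0.55, A = 1.0175 in², y = 0.275 in, Ī = 0.0256495 in⁴.
Centroid: ȳ = ΣA·y / ΣA = 2.54409 in.
Transfer each piece to the centroidal x-axis using Ī + A·d² with d = y − 2.54409:
  vertical leg: d = 0.655909 in → contributes +13.5293 in⁴
  horizontal leg (remainder): d = -2.26909 in → contributes +5.26453 in⁴
Total I = 18.7938 in⁴.
For the y-axis: x̄ = 0.544091 in.
Repeating about the centroidal y-axis gives I_y = 1.51557 in⁴.
Polar second moment: J = I_x + I_y = 20.3094 in⁴.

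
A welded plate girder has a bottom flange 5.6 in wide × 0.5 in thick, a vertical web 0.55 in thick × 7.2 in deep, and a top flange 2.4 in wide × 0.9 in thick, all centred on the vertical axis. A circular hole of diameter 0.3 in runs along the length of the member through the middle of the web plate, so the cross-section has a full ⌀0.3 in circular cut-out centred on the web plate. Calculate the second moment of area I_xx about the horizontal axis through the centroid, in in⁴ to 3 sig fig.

I_xx ≈ 93.8 in⁴

Split into non-overlapping primitives; take the origin at the lower-left of the bounding box.
Bottom plate: 5.6 × 0.5, A = 2.8 in², y = 0.25 in, Ī = 0.058333 in⁴.
Web plate: 0.55 × 7.2, A = 3.96 in², y = 4.1 in, Ī = 17.107 in⁴.
Top plate: 2.4 × 0.9, A = 2.16 in², y = 8.15 in, Ī = 0.1458 in⁴.
Hole (subtracted): ⌀0.3, A = 0.070686 in², y = 4.1 in, Ī = 0.00039761 in⁴.
Centroid: ȳ = ΣA·y / ΣA = 3.8704 in.
Transfer each piece to the horizontal axis through the centroid using Ī + A·d² with d = y − 3.8704:
  bottom plate: d = -3.6204 in → contributes +36.758 in⁴
  web plate: d = 0.22962 in → contributes +17.316 in⁴
  top plate: d = 4.2796 in → contributes +39.707 in⁴
  hole: d = 0.22962 in → contributes −0.0041246 in⁴
Total I = 93.777 in⁴.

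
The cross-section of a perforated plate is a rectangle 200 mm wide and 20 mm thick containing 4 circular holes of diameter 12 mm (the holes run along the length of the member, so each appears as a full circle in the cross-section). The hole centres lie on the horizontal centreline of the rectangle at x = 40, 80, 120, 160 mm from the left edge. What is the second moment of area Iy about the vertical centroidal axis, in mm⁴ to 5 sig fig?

Decompose the section into non-overlapping parts with the origin at the bottom-left of its bounding rectangle.
Plate: 200 × 20, A = 4 000 mm², x = 100 mm, Ī = 13 333 333 mm⁴.
Hole 1 (subtracted): ⌀12, A = 113.0973 mm², x = 40 mm, Ī = 1017.876 mm⁴.
Hole 2 (subtracted): ⌀12, A = 113.0973 mm², x = 80 mm, Ī = 1017.876 mm⁴.
Hole 3 (subtracted): ⌀12, A = 113.0973 mm², x = 120 mm, Ī = 1017.876 mm⁴.
Hole 4 (subtracted): ⌀12, A = 113.0973 mm², x = 160 mm, Ī = 1017.876 mm⁴.
By symmetry the centroid is at mid-width, x̄ = 100 mm.
Transfer each piece to the vertical centroidal axis using Ī + A·d² with d = x − 100:
  plate: d = 0 mm → contributes +13 333 333 mm⁴
  hole 1: d = -60 mm → contributes −408168.3 mm⁴
  hole 2: d = -20 mm → contributes −46256.81 mm⁴
  hole 3: d = 20 mm → contributes −46256.81 mm⁴
  hole 4: d = 60 mm → contributes −408168.3 mm⁴
Total I = 12 424 483 mm⁴.

Iy ≈ 1.2424 × 10⁷ mm⁴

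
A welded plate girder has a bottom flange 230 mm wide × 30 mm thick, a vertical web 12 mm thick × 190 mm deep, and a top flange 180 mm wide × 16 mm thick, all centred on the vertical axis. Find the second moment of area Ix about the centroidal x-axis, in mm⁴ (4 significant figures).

Break the section into simple shapes (no overlaps), measuring from the bottom-left corner of the bounding box.
Bottom plate: 230 × 30, A = 6 900 mm², y = 15 mm, Ī = 517 500 mm⁴.
Web plate: 12 × 190, A = 2 280 mm², y = 125 mm, Ī = 6 859 000 mm⁴.
Top plate: 180 × 16, A = 2 880 mm², y = 228 mm, Ī = 61 440 mm⁴.
Centroid: ȳ = ΣA·y / ΣA = 86.6617 mm.
Transfer each piece to the centroidal x-axis using Ī + A·d² with d = y − 86.6617:
  bottom plate: d = -71.6617 mm → contributes +35 951 746 mm⁴
  web plate: d = 38.3383 mm → contributes +10 210 203 mm⁴
  top plate: d = 141.338 mm → contributes +57 593 810 mm⁴
Total I = 103 755 760 mm⁴.

Ix ≈ 1.038 × 10⁸ mm⁴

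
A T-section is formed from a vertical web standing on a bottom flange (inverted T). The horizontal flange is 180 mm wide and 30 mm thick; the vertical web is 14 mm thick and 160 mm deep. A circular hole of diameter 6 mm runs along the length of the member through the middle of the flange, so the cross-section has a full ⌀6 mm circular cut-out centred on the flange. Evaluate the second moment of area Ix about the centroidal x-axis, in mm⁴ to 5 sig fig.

Ix ≈ 1.9450 × 10⁷ mm⁴

Treat the section as a set of non-overlapping primitives; coordinates are from the bounding-box lower-left.
Flange: 180 × 30, A = 5 400 mm², y = 15 mm, Ī = 405 000 mm⁴.
Web: 14 × 160, A = 2 240 mm², y = 110 mm, Ī = 4 778 667 mm⁴.
Hole (subtracted): ⌀6, A = 28.27433 mm², y = 15 mm, Ī = 63.61725 mm⁴.
Centroid: ȳ = ΣA·y / ΣA = 42.95687 mm.
Transfer each piece to the centroidal x-axis using Ī + A·d² with d = y − 42.95687:
  flange: d = -27.95687 mm → contributes +4 625 567 mm⁴
  web: d = 67.04313 mm → contributes +14 846 978 mm⁴
  hole: d = -27.95687 mm → contributes −22162.45 mm⁴
Total I = 19 450 382 mm⁴.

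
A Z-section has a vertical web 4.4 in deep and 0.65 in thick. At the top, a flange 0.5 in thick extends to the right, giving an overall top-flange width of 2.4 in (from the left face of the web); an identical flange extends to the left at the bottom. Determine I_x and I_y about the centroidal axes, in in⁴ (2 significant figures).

I_x ≈ 11 in⁴, I_y ≈ 3.1 in⁴

Break the section into simple shapes (no overlaps), measuring from the bottom-left corner of the bounding box.
Web: 0.65 × 4.4, A = 2.86 in², y = 2.2 in, Ī = 4.614 in⁴.
Top flange (beyond web): 1.75 × 0.5, A = 0.875 in², y = 4.15 in, Ī = 0.01823 in⁴.
Bottom flange (beyond web): 1.75 × 0.5, A = 0.875 in², y = 0.25 in, Ī = 0.01823 in⁴.
Centroid: ȳ = ΣA·y / ΣA = 2.2 in.
Transfer each piece to the centroidal x-axis using Ī + A·d² with d = y − 2.2:
  web: d = 0 in → contributes +4.614 in⁴
  top flange (beyond web): d = 1.95 in → contributes +3.345 in⁴
  bottom flange (beyond web): d = -1.95 in → contributes +3.345 in⁴
Total I = 11.3 in⁴.
For the y-axis: x̄ = 2.075 in.
Repeating about the centroidal y-axis gives I_y = 3.067 in⁴.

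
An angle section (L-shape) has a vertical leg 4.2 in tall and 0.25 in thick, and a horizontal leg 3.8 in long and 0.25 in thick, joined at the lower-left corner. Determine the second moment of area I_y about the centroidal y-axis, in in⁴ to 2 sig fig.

I_y ≈ 2.7 in⁴

Decompose the section into non-overlapping parts with the origin at the bottom-left of its bounding rectangle.
Vertical leg: 0.25 × 4.2, A = 1.05 in², x = 0.125 in, Ī = 0.005469 in⁴.
Horizontal leg (remainder): 3.55 × 0.25, A = 0.8875 in², x = 2.025 in, Ī = 0.9321 in⁴.
Centroid: x̄ = ΣA·x / ΣA = 0.9953 in.
Transfer each piece to the centroidal y-axis using Ī + A·d² with d = x − 0.9953:
  vertical leg: d = -0.8703 in → contributes +0.8008 in⁴
  horizontal leg (remainder): d = 1.03 in → contributes +1.873 in⁴
Total I = 2.674 in⁴.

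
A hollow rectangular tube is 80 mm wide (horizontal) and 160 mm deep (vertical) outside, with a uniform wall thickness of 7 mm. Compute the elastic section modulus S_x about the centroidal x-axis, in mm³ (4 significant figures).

Decompose the section into non-overlapping parts with the origin at the bottom-left of its bounding rectangle.
Outer rectangle: 80 × 160, A = 12 800 mm², y = 80 mm, Ī = 27 306 667 mm⁴.
Inner void (subtracted): 66 × 146, A = 9 636 mm², y = 80 mm, Ī = 17 116 748 mm⁴.
By symmetry the centroid is at mid-height, ȳ = 80 mm.
All pieces are centred on the centroidal x-axis, so I = ΣĪ (holes subtracted) = 10 189 919 mm⁴.
Extreme fibre distance c = 80 mm; S = I/c = 127 374 mm³.

S_x ≈ 1.274 × 10⁵ mm³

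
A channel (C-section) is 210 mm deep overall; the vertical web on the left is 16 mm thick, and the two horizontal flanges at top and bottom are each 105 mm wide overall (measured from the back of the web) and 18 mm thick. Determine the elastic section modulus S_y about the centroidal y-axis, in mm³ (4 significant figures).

Decompose the section into non-overlapping parts with the origin at the bottom-left of its bounding rectangle.
Web: 16 × 210, A = 3 360 mm², x = 8 mm, Ī = 71 680 mm⁴.
Top flange (beyond web): 89 × 18, A = 1 602 mm², x = 60.5 mm, Ī = 1 057 454 mm⁴.
Bottom flange (beyond web): 89 × 18, A = 1 602 mm², x = 60.5 mm, Ī = 1 057 454 mm⁴.
Centroid: x̄ = ΣA·x / ΣA = 33.6261 mm.
Transfer each piece to the centroidal y-axis using Ī + A·d² with d = x − 33.6261:
  web: d = -25.6261 mm → contributes +2 278 189 mm⁴
  top flange (beyond web): d = 26.8739 mm → contributes +2 214 425 mm⁴
  bottom flange (beyond web): d = 26.8739 mm → contributes +2 214 425 mm⁴
Total I = 6 707 039 mm⁴.
Extreme fibre distance c = 71.3739 mm; S = I/c = 93970.5 mm³.

S_y ≈ 9.397 × 10⁴ mm³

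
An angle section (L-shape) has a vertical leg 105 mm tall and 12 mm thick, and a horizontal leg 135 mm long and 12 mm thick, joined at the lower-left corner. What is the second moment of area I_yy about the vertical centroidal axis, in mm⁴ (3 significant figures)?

I_yy ≈ 4.97 × 10⁶ mm⁴

Decompose the section into non-overlapping parts with the origin at the bottom-left of its bounding rectangle.
Vertical leg: 12 × 105, A = 1 260 mm², x = 6 mm, Ī = 15 120 mm⁴.
Horizontal leg (remainder): 123 × 12, A = 1 476 mm², x = 73.5 mm, Ī = 1 860 867 mm⁴.
Centroid: x̄ = ΣA·x / ΣA = 42.414 mm.
Transfer each piece to the vertical centroidal axis using Ī + A·d² with d = x − 42.414:
  vertical leg: d = -36.414 mm → contributes +1 685 898 mm⁴
  horizontal leg (remainder): d = 31.086 mm → contributes +3 287 140 mm⁴
Total I = 4 973 038 mm⁴.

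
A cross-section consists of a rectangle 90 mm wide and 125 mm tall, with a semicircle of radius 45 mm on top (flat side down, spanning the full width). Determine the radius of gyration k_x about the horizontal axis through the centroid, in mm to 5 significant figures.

k_x ≈ 46.802 mm

Treat the section as a set of non-overlapping primitives; coordinates are from the bounding-box lower-left.
Rectangular body: 90 × 125, A = 11 250 mm², y = 62.5 mm, Ī = 14 648 438 mm⁴.
Semicircular cap: semicircle r = 45, A = 3180.863 mm², y = 144.0986 mm, Ī = 450072.1 mm⁴.
Centroid: ȳ = ΣA·y / ΣA = 80.48603 mm.
Transfer each piece to the horizontal axis through the centroid using Ī + A·d² with d = y − 80.48603:
  rectangular body: d = -17.98603 mm → contributes +18 287 781 mm⁴
  semicircular cap: d = 63.61256 mm → contributes +13 321 618 mm⁴
Total I = 31 609 399 mm⁴.
Radius of gyration: k = √(I/A) = √(31 609 399 / 14430.86) = 46.80174 mm.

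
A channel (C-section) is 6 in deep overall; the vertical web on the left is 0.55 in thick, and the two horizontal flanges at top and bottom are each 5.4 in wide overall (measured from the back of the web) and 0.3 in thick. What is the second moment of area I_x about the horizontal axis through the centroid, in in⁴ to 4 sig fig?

Break the section into simple shapes (no overlaps), measuring from the bottom-left corner of the bounding box.
Web: 0.55 × 6, A = 3.3 in², y = 3 in, Ī = 9.9 in⁴.
Top flange (beyond web): 4.85 × 0.3, A = 1.455 in², y = 5.85 in, Ī = 0.0109125 in⁴.
Bottom flange (beyond web): 4.85 × 0.3, A = 1.455 in², y = 0.15 in, Ī = 0.0109125 in⁴.
By symmetry the centroid is at mid-height, ȳ = 3 in.
Transfer each piece to the horizontal axis through the centroid using Ī + A·d² with d = y − 3:
  web: d = 0 in → contributes +9.9 in⁴
  top flange (beyond web): d = 2.85 in → contributes +11.8292 in⁴
  bottom flange (beyond web): d = -2.85 in → contributes +11.8292 in⁴
Total I = 33.5583 in⁴.

I_x ≈ 33.56 in⁴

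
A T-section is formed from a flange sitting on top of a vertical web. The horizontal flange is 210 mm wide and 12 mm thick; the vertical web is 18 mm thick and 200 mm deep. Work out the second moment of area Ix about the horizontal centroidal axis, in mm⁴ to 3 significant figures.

Ix ≈ 2.87 × 10⁷ mm⁴

Split into non-overlapping primitives; take the origin at the lower-left of the bounding box.
Flange: 210 × 12, A = 2 520 mm², y = 206 mm, Ī = 30 240 mm⁴.
Web: 18 × 200, A = 3 600 mm², y = 100 mm, Ī = 12 000 000 mm⁴.
Centroid: ȳ = ΣA·y / ΣA = 143.65 mm.
Transfer each piece to the horizontal centroidal axis using Ī + A·d² with d = y − 143.65:
  flange: d = 62.353 mm → contributes +9 827 721 mm⁴
  web: d = -43.647 mm → contributes +18 858 237 mm⁴
Total I = 28 685 958 mm⁴.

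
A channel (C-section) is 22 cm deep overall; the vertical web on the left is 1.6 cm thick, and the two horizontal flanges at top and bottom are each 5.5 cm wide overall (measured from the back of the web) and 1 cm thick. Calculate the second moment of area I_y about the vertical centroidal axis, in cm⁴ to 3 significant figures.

I_y ≈ 65.7 cm⁴

Decompose the section into non-overlapping parts with the origin at the bottom-left of its bounding rectangle.
Web: 1.6 × 22, A = 35.2 cm², x = 0.8 cm, Ī = 7.5093 cm⁴.
Top flange (beyond web): 3.9 × 1, A = 3.9 cm², x = 3.55 cm, Ī = 4.9433 cm⁴.
Bottom flange (beyond web): 3.9 × 1, A = 3.9 cm², x = 3.55 cm, Ī = 4.9433 cm⁴.
Centroid: x̄ = ΣA·x / ΣA = 1.2988 cm.
Transfer each piece to the vertical centroidal axis using Ī + A·d² with d = x − 1.2988:
  web: d = -0.49884 cm → contributes +16.268 cm⁴
  top flange (beyond web): d = 2.2512 cm → contributes +24.707 cm⁴
  bottom flange (beyond web): d = 2.2512 cm → contributes +24.707 cm⁴
Total I = 65.683 cm⁴.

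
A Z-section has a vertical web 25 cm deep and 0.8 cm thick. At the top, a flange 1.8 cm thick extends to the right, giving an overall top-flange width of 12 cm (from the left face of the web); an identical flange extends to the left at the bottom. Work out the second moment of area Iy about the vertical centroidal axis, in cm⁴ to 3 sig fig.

Iy ≈ 1870 cm⁴

Break the section into simple shapes (no overlaps), measuring from the bottom-left corner of the bounding box.
Web: 0.8 × 25, A = 20 cm², x = 11.6 cm, Ī = 1.0667 cm⁴.
Top flange (beyond web): 11.2 × 1.8, A = 20.16 cm², x = 17.6 cm, Ī = 210.74 cm⁴.
Bottom flange (beyond web): 11.2 × 1.8, A = 20.16 cm², x = 5.6 cm, Ī = 210.74 cm⁴.
Centroid: x̄ = ΣA·x / ΣA = 11.6 cm.
Transfer each piece to the vertical centroidal axis using Ī + A·d² with d = x − 11.6:
  web: d = 0 cm → contributes +1.0667 cm⁴
  top flange (beyond web): d = 6 cm → contributes +936.5 cm⁴
  bottom flange (beyond web): d = -6 cm → contributes +936.5 cm⁴
Total I = 1874.1 cm⁴.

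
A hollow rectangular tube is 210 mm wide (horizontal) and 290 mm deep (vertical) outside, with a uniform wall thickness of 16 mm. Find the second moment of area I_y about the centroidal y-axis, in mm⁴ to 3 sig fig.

Break the section into simple shapes (no overlaps), measuring from the bottom-left corner of the bounding box.
Outer rectangle: 210 × 290, A = 60 900 mm², x = 105 mm, Ī = 223 807 500 mm⁴.
Inner void (subtracted): 178 × 258, A = 45 924 mm², x = 105 mm, Ī = 121 254 668 mm⁴.
By symmetry the centroid is at mid-width, x̄ = 105 mm.
All pieces are centred on the centroidal y-axis, so I = ΣĪ (holes subtracted) = 102 552 832 mm⁴.

I_y ≈ 1.03 × 10⁸ mm⁴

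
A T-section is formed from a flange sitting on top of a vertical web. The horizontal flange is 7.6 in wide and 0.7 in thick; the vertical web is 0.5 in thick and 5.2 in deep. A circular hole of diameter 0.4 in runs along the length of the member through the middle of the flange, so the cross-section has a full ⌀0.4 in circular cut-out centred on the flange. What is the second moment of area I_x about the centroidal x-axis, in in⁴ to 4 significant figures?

I_x ≈ 21.15 in⁴

Treat the section as a set of non-overlapping primitives; coordinates are from the bounding-box lower-left.
Flange: 7.6 × 0.7, A = 5.32 in², y = 5.55 in, Ī = 0.217233 in⁴.
Web: 0.5 × 5.2, A = 2.6 in², y = 2.6 in, Ī = 5.85867 in⁴.
Hole (subtracted): ⌀0.4, A = 0.125664 in², y = 5.55 in, Ī = 0.00125664 in⁴.
Centroid: ȳ = ΣA·y / ΣA = 4.56595 in.
Transfer each piece to the centroidal x-axis using Ī + A·d² with d = y − 4.56595:
  flange: d = 0.984048 in → contributes +5.36886 in⁴
  web: d = -1.96595 in → contributes +15.9076 in⁴
  hole: d = 0.984048 in → contributes −0.122943 in⁴
Total I = 21.1535 in⁴.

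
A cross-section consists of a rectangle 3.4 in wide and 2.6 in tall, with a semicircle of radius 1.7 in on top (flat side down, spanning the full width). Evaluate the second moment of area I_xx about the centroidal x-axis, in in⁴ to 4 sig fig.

I_xx ≈ 18.15 in⁴

Decompose the section into non-overlapping parts with the origin at the bottom-left of its bounding rectangle.
Rectangular body: 3.4 × 2.6, A = 8.84 in², y = 1.3 in, Ī = 4.97987 in⁴.
Semicircular cap: semicircle r = 1.7, A = 4.5396 in², y = 3.3215 in, Ī = 0.916701 in⁴.
Centroid: ȳ = ΣA·y / ΣA = 1.98588 in.
Transfer each piece to the centroidal x-axis using Ī + A·d² with d = y − 1.98588:
  rectangular body: d = -0.685881 in → contributes +9.13849 in⁴
  semicircular cap: d = 1.33562 in → contributes +9.01483 in⁴
Total I = 18.1533 in⁴.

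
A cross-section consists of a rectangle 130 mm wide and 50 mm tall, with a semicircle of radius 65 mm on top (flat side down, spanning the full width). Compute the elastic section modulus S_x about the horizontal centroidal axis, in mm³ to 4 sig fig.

S_x ≈ 1.954 × 10⁵ mm³

Decompose the section into non-overlapping parts with the origin at the bottom-left of its bounding rectangle.
Rectangular body: 130 × 50, A = 6 500 mm², y = 25 mm, Ī = 1 354 167 mm⁴.
Semicircular cap: semicircle r = 65, A = 6636.61 mm², y = 77.5869 mm, Ī = 1 959 230 mm⁴.
Centroid: ȳ = ΣA·y / ΣA = 51.5669 mm.
Transfer each piece to the horizontal centroidal axis using Ī + A·d² with d = y − 51.5669:
  rectangular body: d = -26.5669 mm → contributes +5 941 857 mm⁴
  semicircular cap: d = 26.02 mm → contributes +6 452 483 mm⁴
Total I = 12 394 339 mm⁴.
Extreme fibre distance c = 63.4331 mm; S = I/c = 195 392 mm³.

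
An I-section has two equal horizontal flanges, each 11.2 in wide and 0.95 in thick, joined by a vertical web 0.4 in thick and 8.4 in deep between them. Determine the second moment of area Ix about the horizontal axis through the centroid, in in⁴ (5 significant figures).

Treat the section as a set of non-overlapping primitives; coordinates are from the bounding-box lower-left.
Bottom flange: 11.2 × 0.95, A = 10.64 in², y = 0.475 in, Ī = 0.8002167 in⁴.
Web: 0.4 × 8.4, A = 3.36 in², y = 5.15 in, Ī = 19.7568 in⁴.
Top flange: 11.2 × 0.95, A = 10.64 in², y = 9.825 in, Ī = 0.8002167 in⁴.
By symmetry the centroid is at mid-height, ȳ = 5.15 in.
Transfer each piece to the horizontal axis through the centroid using Ī + A·d² with d = y − 5.15:
  bottom flange: d = -4.675 in → contributes +233.3441 in⁴
  web: d = 0 in → contributes +19.7568 in⁴
  top flange: d = 4.675 in → contributes +233.3441 in⁴
Total I = 486.4449 in⁴.

Ix ≈ 486.44 in⁴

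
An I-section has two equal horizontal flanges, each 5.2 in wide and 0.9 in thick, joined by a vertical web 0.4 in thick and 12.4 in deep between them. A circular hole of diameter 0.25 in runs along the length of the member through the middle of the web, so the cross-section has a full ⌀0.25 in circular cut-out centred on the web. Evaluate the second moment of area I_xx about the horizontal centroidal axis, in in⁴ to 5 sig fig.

I_xx ≈ 478.11 in⁴

Split into non-overlapping primitives; take the origin at the lower-left of the bounding box.
Bottom flange: 5.2 × 0.9, A = 4.68 in², y = 0.45 in, Ī = 0.3159 in⁴.
Web: 0.4 × 12.4, A = 4.96 in², y = 7.1 in, Ī = 63.55413 in⁴.
Top flange: 5.2 × 0.9, A = 4.68 in², y = 13.75 in, Ī = 0.3159 in⁴.
Hole (subtracted): ⌀0.25, A = 0.04908739 in², y = 7.1 in, Ī = 0.0001917476 in⁴.
By symmetry the centroid is at mid-height, ȳ = 7.1 in.
Transfer each piece to the horizontal centroidal axis using Ī + A·d² with d = y − 7.1:
  bottom flange: d = -6.65 in → contributes +207.2772 in⁴
  web: d = 0 in → contributes +63.55413 in⁴
  top flange: d = 6.65 in → contributes +207.2772 in⁴
  hole: d = 0 in → contributes −0.0001917476 in⁴
Total I = 478.1083 in⁴.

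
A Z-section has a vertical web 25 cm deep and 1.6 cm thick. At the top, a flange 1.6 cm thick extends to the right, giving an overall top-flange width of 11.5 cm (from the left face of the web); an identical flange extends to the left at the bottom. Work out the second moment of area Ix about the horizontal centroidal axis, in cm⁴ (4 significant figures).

Break the section into simple shapes (no overlaps), measuring from the bottom-left corner of the bounding box.
Web: 1.6 × 25, A = 40 cm², y = 12.5 cm, Ī = 2083.33 cm⁴.
Top flange (beyond web): 9.9 × 1.6, A = 15.84 cm², y = 24.2 cm, Ī = 3.3792 cm⁴.
Bottom flange (beyond web): 9.9 × 1.6, A = 15.84 cm², y = 0.8 cm, Ī = 3.3792 cm⁴.
Centroid: ȳ = ΣA·y / ΣA = 12.5 cm.
Transfer each piece to the horizontal centroidal axis using Ī + A·d² with d = y − 12.5:
  web: d = 0 cm → contributes +2083.33 cm⁴
  top flange (beyond web): d = 11.7 cm → contributes +2171.72 cm⁴
  bottom flange (beyond web): d = -11.7 cm → contributes +2171.72 cm⁴
Total I = 6426.77 cm⁴.

Ix ≈ 6427 cm⁴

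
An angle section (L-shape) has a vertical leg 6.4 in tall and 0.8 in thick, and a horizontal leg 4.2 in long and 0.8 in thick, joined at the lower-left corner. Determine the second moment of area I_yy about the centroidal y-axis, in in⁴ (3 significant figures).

Break the section into simple shapes (no overlaps), measuring from the bottom-left corner of the bounding box.
Vertical leg: 0.8 × 6.4, A = 5.12 in², x = 0.4 in, Ī = 0.27307 in⁴.
Horizontal leg (remainder): 3.4 × 0.8, A = 2.72 in², x = 2.5 in, Ī = 2.6203 in⁴.
Centroid: x̄ = ΣA·x / ΣA = 1.1286 in.
Transfer each piece to the centroidal y-axis using Ī + A·d² with d = x − 1.1286:
  vertical leg: d = -0.72857 in → contributes +2.9908 in⁴
  horizontal leg (remainder): d = 1.3714 in → contributes +7.7361 in⁴
Total I = 10.727 in⁴.

I_yy ≈ 10.7 in⁴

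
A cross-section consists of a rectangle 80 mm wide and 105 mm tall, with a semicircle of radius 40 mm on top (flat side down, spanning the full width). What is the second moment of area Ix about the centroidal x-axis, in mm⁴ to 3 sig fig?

Break the section into simple shapes (no overlaps), measuring from the bottom-left corner of the bounding box.
Rectangular body: 80 × 105, A = 8 400 mm², y = 52.5 mm, Ī = 7 717 500 mm⁴.
Semicircular cap: semicircle r = 40, A = 2513.3 mm², y = 121.98 mm, Ī = 280 978 mm⁴.
Centroid: ȳ = ΣA·y / ΣA = 68.5 mm.
Transfer each piece to the centroidal x-axis using Ī + A·d² with d = y − 68.5:
  rectangular body: d = -16 mm → contributes +9 867 929 mm⁴
  semicircular cap: d = 53.476 mm → contributes +7 468 257 mm⁴
Total I = 17 336 186 mm⁴.

Ix ≈ 1.73 × 10⁷ mm⁴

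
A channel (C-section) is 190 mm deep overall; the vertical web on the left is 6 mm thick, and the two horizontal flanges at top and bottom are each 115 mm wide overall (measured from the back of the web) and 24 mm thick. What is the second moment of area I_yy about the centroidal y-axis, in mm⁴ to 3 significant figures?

Treat the section as a set of non-overlapping primitives; coordinates are from the bounding-box lower-left.
Web: 6 × 190, A = 1 140 mm², x = 3 mm, Ī = 3 420 mm⁴.
Top flange (beyond web): 109 × 24, A = 2 616 mm², x = 60.5 mm, Ī = 2 590 058 mm⁴.
Bottom flange (beyond web): 109 × 24, A = 2 616 mm², x = 60.5 mm, Ī = 2 590 058 mm⁴.
Centroid: x̄ = ΣA·x / ΣA = 50.213 mm.
Transfer each piece to the centroidal y-axis using Ī + A·d² with d = x − 50.213:
  web: d = -47.213 mm → contributes +2 544 536 mm⁴
  top flange (beyond web): d = 10.287 mm → contributes +2 866 900 mm⁴
  bottom flange (beyond web): d = 10.287 mm → contributes +2 866 900 mm⁴
Total I = 8 278 335 mm⁴.

I_yy ≈ 8.28 × 10⁶ mm⁴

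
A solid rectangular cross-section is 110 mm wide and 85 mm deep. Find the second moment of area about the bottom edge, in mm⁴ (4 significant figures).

The section: 110 × 85, A = 9 350 mm², y = 42.5 mm, Ī = 5 629 479 mm⁴.
Transfer it to the base of the section using Ī + A·d² with d = y − 0:
  the section: d = 42.5 mm → contributes +22 517 917 mm⁴
Total I = 22 517 917 mm⁴.

I_base ≈ 2.252 × 10⁷ mm⁴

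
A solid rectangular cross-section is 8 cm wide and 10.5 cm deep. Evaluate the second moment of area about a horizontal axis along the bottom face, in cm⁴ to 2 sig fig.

The section: 8 × 10.5, A = 84 cm², y = 5.25 cm, Ī = 771.8 cm⁴.
Transfer it to the base of the section using Ī + A·d² with d = y − 0:
  the section: d = 5.25 cm → contributes +3 087 cm⁴
Total I = 3 087 cm⁴.

I_base ≈ 3100 cm⁴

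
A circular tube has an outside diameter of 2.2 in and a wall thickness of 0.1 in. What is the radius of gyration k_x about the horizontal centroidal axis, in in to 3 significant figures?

Decompose the section into non-overlapping parts with the origin at the bottom-left of its bounding rectangle.
Outer circle: ⌀2.2, A = 3.8013 in², y = 1.1 in, Ī = 1.1499 in⁴.
Bore (subtracted): ⌀2, A = 3.1416 in², y = 1.1 in, Ī = 0.7854 in⁴.
By symmetry the centroid is at mid-height, ȳ = 1.1 in.
All pieces are centred on the horizontal centroidal axis, so I = ΣĪ (holes subtracted) = 0.3645 in⁴.
Radius of gyration: k = √(I/A) = √(0.3645 / 0.65973) = 0.7433 in.

k_x ≈ 0.743 in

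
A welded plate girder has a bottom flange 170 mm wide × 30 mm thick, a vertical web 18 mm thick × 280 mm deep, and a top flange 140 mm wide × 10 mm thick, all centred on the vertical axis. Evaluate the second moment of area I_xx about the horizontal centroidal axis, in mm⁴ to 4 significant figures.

I_xx ≈ 1.554 × 10⁸ mm⁴

Decompose the section into non-overlapping parts with the origin at the bottom-left of its bounding rectangle.
Bottom plate: 170 × 30, A = 5 100 mm², y = 15 mm, Ī = 382 500 mm⁴.
Web plate: 18 × 280, A = 5 040 mm², y = 170 mm, Ī = 32 928 000 mm⁴.
Top plate: 140 × 10, A = 1 400 mm², y = 315 mm, Ī = 11666.7 mm⁴.
Centroid: ȳ = ΣA·y / ΣA = 119.09 mm.
Transfer each piece to the horizontal centroidal axis using Ī + A·d² with d = y − 119.09:
  bottom plate: d = -104.09 mm → contributes +55 639 742 mm⁴
  web plate: d = 50.9099 mm → contributes +45 990 751 mm⁴
  top plate: d = 195.91 mm → contributes +53 744 619 mm⁴
Total I = 155 375 113 mm⁴.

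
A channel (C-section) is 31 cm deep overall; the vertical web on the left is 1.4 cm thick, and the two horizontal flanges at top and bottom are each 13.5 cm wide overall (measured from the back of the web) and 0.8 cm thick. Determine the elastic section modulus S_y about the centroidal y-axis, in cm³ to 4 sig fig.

S_y ≈ 79.61 cm³

Break the section into simple shapes (no overlaps), measuring from the bottom-left corner of the bounding box.
Web: 1.4 × 31, A = 43.4 cm², x = 0.7 cm, Ī = 7.08867 cm⁴.
Top flange (beyond web): 12.1 × 0.8, A = 9.68 cm², x = 7.45 cm, Ī = 118.104 cm⁴.
Bottom flange (beyond web): 12.1 × 0.8, A = 9.68 cm², x = 7.45 cm, Ī = 118.104 cm⁴.
Centroid: x̄ = ΣA·x / ΣA = 2.78222 cm.
Transfer each piece to the centroidal y-axis using Ī + A·d² with d = x − 2.78222:
  web: d = -2.08222 cm → contributes +195.255 cm⁴
  top flange (beyond web): d = 4.66778 cm → contributes +329.014 cm⁴
  bottom flange (beyond web): d = 4.66778 cm → contributes +329.014 cm⁴
Total I = 853.283 cm⁴.
Extreme fibre distance c = 10.7178 cm; S = I/c = 79.6137 cm³.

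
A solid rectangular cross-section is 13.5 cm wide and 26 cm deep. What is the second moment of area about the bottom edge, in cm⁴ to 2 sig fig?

I_base ≈ 7.9 × 10⁴ cm⁴

The section: 13.5 × 26, A = 351 cm², y = 13 cm, Ī = 19 773 cm⁴.
Transfer it to the base of the section using Ī + A·d² with d = y − 0:
  the section: d = 13 cm → contributes +79 092 cm⁴
Total I = 79 092 cm⁴.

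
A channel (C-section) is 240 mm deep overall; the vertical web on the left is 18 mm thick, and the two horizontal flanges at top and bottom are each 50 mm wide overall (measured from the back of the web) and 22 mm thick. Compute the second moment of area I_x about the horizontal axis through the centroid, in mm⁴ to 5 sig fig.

Split into non-overlapping primitives; take the origin at the lower-left of the bounding box.
Web: 18 × 240, A = 4 320 mm², y = 120 mm, Ī = 20 736 000 mm⁴.
Top flange (beyond web): 32 × 22, A = 704 mm², y = 229 mm, Ī = 28394.67 mm⁴.
Bottom flange (beyond web): 32 × 22, A = 704 mm², y = 11 mm, Ī = 28394.67 mm⁴.
By symmetry the centroid is at mid-height, ȳ = 120 mm.
Transfer each piece to the horizontal axis through the centroid using Ī + A·d² with d = y − 120:
  web: d = 0 mm → contributes +20 736 000 mm⁴
  top flange (beyond web): d = 109 mm → contributes +8 392 619 mm⁴
  bottom flange (beyond web): d = -109 mm → contributes +8 392 619 mm⁴
Total I = 37 521 237 mm⁴.

I_x ≈ 3.7521 × 10⁷ mm⁴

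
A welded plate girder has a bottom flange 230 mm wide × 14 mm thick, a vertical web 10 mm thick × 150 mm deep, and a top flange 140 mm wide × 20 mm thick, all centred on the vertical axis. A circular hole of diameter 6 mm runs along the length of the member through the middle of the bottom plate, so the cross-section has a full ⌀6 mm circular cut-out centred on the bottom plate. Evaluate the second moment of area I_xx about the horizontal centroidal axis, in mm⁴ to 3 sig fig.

Decompose the section into non-overlapping parts with the origin at the bottom-left of its bounding rectangle.
Bottom plate: 230 × 14, A = 3 220 mm², y = 7 mm, Ī = 52 593 mm⁴.
Web plate: 10 × 150, A = 1 500 mm², y = 89 mm, Ī = 2 812 500 mm⁴.
Top plate: 140 × 20, A = 2 800 mm², y = 174 mm, Ī = 93 333 mm⁴.
Hole (subtracted): ⌀6, A = 28.274 mm², y = 7 mm, Ī = 63.617 mm⁴.
Centroid: ȳ = ΣA·y / ΣA = 85.834 mm.
Transfer each piece to the horizontal centroidal axis using Ī + A·d² with d = y − 85.834:
  bottom plate: d = -78.834 mm → contributes +20 064 065 mm⁴
  web plate: d = 3.1664 mm → contributes +2 827 539 mm⁴
  top plate: d = 88.166 mm → contributes +21 858 593 mm⁴
  hole: d = -78.834 mm → contributes −175 781 mm⁴
Total I = 44 574 416 mm⁴.

I_xx ≈ 4.46 × 10⁷ mm⁴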